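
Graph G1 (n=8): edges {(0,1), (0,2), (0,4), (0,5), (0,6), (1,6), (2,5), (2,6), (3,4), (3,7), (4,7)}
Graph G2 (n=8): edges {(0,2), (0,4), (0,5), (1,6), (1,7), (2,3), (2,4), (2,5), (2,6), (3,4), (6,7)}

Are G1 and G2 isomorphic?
Yes, isomorphic

The graphs are isomorphic.
One valid mapping φ: V(G1) → V(G2): 0→2, 1→5, 2→4, 3→1, 4→6, 5→3, 6→0, 7→7

Verify φ preserves adjacency — for each edge of G1, its image is an edge of G2:
  (0,1) → (φ(0),φ(1)) = (2,5) ∈ E(G2) ✓
  (0,2) → (φ(0),φ(2)) = (2,4) ∈ E(G2) ✓
  (0,4) → (φ(0),φ(4)) = (2,6) ∈ E(G2) ✓
  (0,5) → (φ(0),φ(5)) = (2,3) ∈ E(G2) ✓
  (0,6) → (φ(0),φ(6)) = (0,2) ∈ E(G2) ✓
  (1,6) → (φ(1),φ(6)) = (0,5) ∈ E(G2) ✓
  (2,5) → (φ(2),φ(5)) = (3,4) ∈ E(G2) ✓
  (2,6) → (φ(2),φ(6)) = (0,4) ∈ E(G2) ✓
  (3,4) → (φ(3),φ(4)) = (1,6) ∈ E(G2) ✓
  (3,7) → (φ(3),φ(7)) = (1,7) ∈ E(G2) ✓
  (4,7) → (φ(4),φ(7)) = (6,7) ∈ E(G2) ✓
All 11 edges of G1 map to edges of G2, and |E(G1)| = |E(G2)| = 11, so φ is a bijection on edges as well as vertices. Hence G1 ≅ G2.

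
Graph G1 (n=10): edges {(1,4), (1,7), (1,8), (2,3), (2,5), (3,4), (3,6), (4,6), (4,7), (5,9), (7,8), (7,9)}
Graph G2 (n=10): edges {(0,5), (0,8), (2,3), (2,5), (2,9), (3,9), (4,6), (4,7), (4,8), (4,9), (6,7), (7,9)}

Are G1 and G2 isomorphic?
Yes, isomorphic

The graphs are isomorphic.
One valid mapping φ: V(G1) → V(G2): 0→1, 1→7, 2→5, 3→2, 4→9, 5→0, 6→3, 7→4, 8→6, 9→8

Verify φ preserves adjacency — for each edge of G1, its image is an edge of G2:
  (1,4) → (φ(1),φ(4)) = (7,9) ∈ E(G2) ✓
  (1,7) → (φ(1),φ(7)) = (4,7) ∈ E(G2) ✓
  (1,8) → (φ(1),φ(8)) = (6,7) ∈ E(G2) ✓
  (2,3) → (φ(2),φ(3)) = (2,5) ∈ E(G2) ✓
  (2,5) → (φ(2),φ(5)) = (0,5) ∈ E(G2) ✓
  (3,4) → (φ(3),φ(4)) = (2,9) ∈ E(G2) ✓
  (3,6) → (φ(3),φ(6)) = (2,3) ∈ E(G2) ✓
  (4,6) → (φ(4),φ(6)) = (3,9) ∈ E(G2) ✓
  (4,7) → (φ(4),φ(7)) = (4,9) ∈ E(G2) ✓
  (5,9) → (φ(5),φ(9)) = (0,8) ∈ E(G2) ✓
  (7,8) → (φ(7),φ(8)) = (4,6) ∈ E(G2) ✓
  (7,9) → (φ(7),φ(9)) = (4,8) ∈ E(G2) ✓
All 12 edges of G1 map to edges of G2, and |E(G1)| = |E(G2)| = 12, so φ is a bijection on edges as well as vertices. Hence G1 ≅ G2.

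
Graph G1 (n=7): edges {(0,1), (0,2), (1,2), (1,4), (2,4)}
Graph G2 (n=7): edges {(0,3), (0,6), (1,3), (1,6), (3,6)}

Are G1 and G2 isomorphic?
Yes, isomorphic

The graphs are isomorphic.
One valid mapping φ: V(G1) → V(G2): 0→1, 1→3, 2→6, 3→2, 4→0, 5→4, 6→5

Verify φ preserves adjacency — for each edge of G1, its image is an edge of G2:
  (0,1) → (φ(0),φ(1)) = (1,3) ∈ E(G2) ✓
  (0,2) → (φ(0),φ(2)) = (1,6) ∈ E(G2) ✓
  (1,2) → (φ(1),φ(2)) = (3,6) ∈ E(G2) ✓
  (1,4) → (φ(1),φ(4)) = (0,3) ∈ E(G2) ✓
  (2,4) → (φ(2),φ(4)) = (0,6) ∈ E(G2) ✓
All 5 edges of G1 map to edges of G2, and |E(G1)| = |E(G2)| = 5, so φ is a bijection on edges as well as vertices. Hence G1 ≅ G2.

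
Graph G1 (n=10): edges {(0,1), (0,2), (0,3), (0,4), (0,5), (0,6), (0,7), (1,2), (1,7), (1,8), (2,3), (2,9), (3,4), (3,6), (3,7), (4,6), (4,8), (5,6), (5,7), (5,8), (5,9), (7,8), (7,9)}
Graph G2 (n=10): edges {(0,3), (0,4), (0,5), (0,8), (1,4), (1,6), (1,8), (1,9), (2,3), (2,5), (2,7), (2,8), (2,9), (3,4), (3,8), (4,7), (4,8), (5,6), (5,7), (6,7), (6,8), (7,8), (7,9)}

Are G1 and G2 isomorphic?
Yes, isomorphic

The graphs are isomorphic.
One valid mapping φ: V(G1) → V(G2): 0→8, 1→6, 2→1, 3→4, 4→0, 5→2, 6→3, 7→7, 8→5, 9→9

Verify φ preserves adjacency — for each edge of G1, its image is an edge of G2:
  (0,1) → (φ(0),φ(1)) = (6,8) ∈ E(G2) ✓
  (0,2) → (φ(0),φ(2)) = (1,8) ∈ E(G2) ✓
  (0,3) → (φ(0),φ(3)) = (4,8) ∈ E(G2) ✓
  (0,4) → (φ(0),φ(4)) = (0,8) ∈ E(G2) ✓
  (0,5) → (φ(0),φ(5)) = (2,8) ∈ E(G2) ✓
  (0,6) → (φ(0),φ(6)) = (3,8) ∈ E(G2) ✓
  (0,7) → (φ(0),φ(7)) = (7,8) ∈ E(G2) ✓
  (1,2) → (φ(1),φ(2)) = (1,6) ∈ E(G2) ✓
  (1,7) → (φ(1),φ(7)) = (6,7) ∈ E(G2) ✓
  (1,8) → (φ(1),φ(8)) = (5,6) ∈ E(G2) ✓
  (2,3) → (φ(2),φ(3)) = (1,4) ∈ E(G2) ✓
  (2,9) → (φ(2),φ(9)) = (1,9) ∈ E(G2) ✓
  (3,4) → (φ(3),φ(4)) = (0,4) ∈ E(G2) ✓
  (3,6) → (φ(3),φ(6)) = (3,4) ∈ E(G2) ✓
  (3,7) → (φ(3),φ(7)) = (4,7) ∈ E(G2) ✓
  (4,6) → (φ(4),φ(6)) = (0,3) ∈ E(G2) ✓
  (4,8) → (φ(4),φ(8)) = (0,5) ∈ E(G2) ✓
  (5,6) → (φ(5),φ(6)) = (2,3) ∈ E(G2) ✓
  (5,7) → (φ(5),φ(7)) = (2,7) ∈ E(G2) ✓
  (5,8) → (φ(5),φ(8)) = (2,5) ∈ E(G2) ✓
  (5,9) → (φ(5),φ(9)) = (2,9) ∈ E(G2) ✓
  (7,8) → (φ(7),φ(8)) = (5,7) ∈ E(G2) ✓
  (7,9) → (φ(7),φ(9)) = (7,9) ∈ E(G2) ✓
All 23 edges of G1 map to edges of G2, and |E(G1)| = |E(G2)| = 23, so φ is a bijection on edges as well as vertices. Hence G1 ≅ G2.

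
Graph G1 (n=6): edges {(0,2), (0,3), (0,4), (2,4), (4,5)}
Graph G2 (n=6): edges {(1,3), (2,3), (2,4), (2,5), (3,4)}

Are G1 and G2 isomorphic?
Yes, isomorphic

The graphs are isomorphic.
One valid mapping φ: V(G1) → V(G2): 0→2, 1→0, 2→4, 3→5, 4→3, 5→1

Verify φ preserves adjacency — for each edge of G1, its image is an edge of G2:
  (0,2) → (φ(0),φ(2)) = (2,4) ∈ E(G2) ✓
  (0,3) → (φ(0),φ(3)) = (2,5) ∈ E(G2) ✓
  (0,4) → (φ(0),φ(4)) = (2,3) ∈ E(G2) ✓
  (2,4) → (φ(2),φ(4)) = (3,4) ∈ E(G2) ✓
  (4,5) → (φ(4),φ(5)) = (1,3) ∈ E(G2) ✓
All 5 edges of G1 map to edges of G2, and |E(G1)| = |E(G2)| = 5, so φ is a bijection on edges as well as vertices. Hence G1 ≅ G2.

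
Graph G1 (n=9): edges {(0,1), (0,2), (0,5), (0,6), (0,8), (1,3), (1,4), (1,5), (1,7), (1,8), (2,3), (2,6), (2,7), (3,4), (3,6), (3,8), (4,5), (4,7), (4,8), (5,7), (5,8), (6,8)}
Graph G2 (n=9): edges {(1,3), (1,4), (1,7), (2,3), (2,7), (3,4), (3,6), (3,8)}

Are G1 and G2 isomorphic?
No, not isomorphic

The graphs are NOT isomorphic.

Connected components of G1: 1 component(s) with vertex sets [[0, 1, 2, 3, 4, 5, 6, 7, 8]], sizes [9].
Connected components of G2: 3 component(s) with vertex sets [[0], [5], [1, 2, 3, 4, 6, 7, 8]], sizes [1, 1, 7].
The number of connected components (and the multiset of component sizes) is an isomorphism invariant — an isomorphism maps each component of G1 bijectively onto a component of G2. Since G1 has 1 component(s) and G2 has 3, they cannot be isomorphic.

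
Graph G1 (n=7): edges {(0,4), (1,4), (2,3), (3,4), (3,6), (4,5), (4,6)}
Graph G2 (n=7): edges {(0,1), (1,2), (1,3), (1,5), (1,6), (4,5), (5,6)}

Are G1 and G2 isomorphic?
Yes, isomorphic

The graphs are isomorphic.
One valid mapping φ: V(G1) → V(G2): 0→3, 1→0, 2→4, 3→5, 4→1, 5→2, 6→6

Verify φ preserves adjacency — for each edge of G1, its image is an edge of G2:
  (0,4) → (φ(0),φ(4)) = (1,3) ∈ E(G2) ✓
  (1,4) → (φ(1),φ(4)) = (0,1) ∈ E(G2) ✓
  (2,3) → (φ(2),φ(3)) = (4,5) ∈ E(G2) ✓
  (3,4) → (φ(3),φ(4)) = (1,5) ∈ E(G2) ✓
  (3,6) → (φ(3),φ(6)) = (5,6) ∈ E(G2) ✓
  (4,5) → (φ(4),φ(5)) = (1,2) ∈ E(G2) ✓
  (4,6) → (φ(4),φ(6)) = (1,6) ∈ E(G2) ✓
All 7 edges of G1 map to edges of G2, and |E(G1)| = |E(G2)| = 7, so φ is a bijection on edges as well as vertices. Hence G1 ≅ G2.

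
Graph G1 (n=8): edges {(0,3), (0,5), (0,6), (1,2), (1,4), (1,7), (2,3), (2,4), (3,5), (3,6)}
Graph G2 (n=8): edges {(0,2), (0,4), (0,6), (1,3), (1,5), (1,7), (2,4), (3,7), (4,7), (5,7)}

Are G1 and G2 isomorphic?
Yes, isomorphic

The graphs are isomorphic.
One valid mapping φ: V(G1) → V(G2): 0→1, 1→0, 2→4, 3→7, 4→2, 5→3, 6→5, 7→6

Verify φ preserves adjacency — for each edge of G1, its image is an edge of G2:
  (0,3) → (φ(0),φ(3)) = (1,7) ∈ E(G2) ✓
  (0,5) → (φ(0),φ(5)) = (1,3) ∈ E(G2) ✓
  (0,6) → (φ(0),φ(6)) = (1,5) ∈ E(G2) ✓
  (1,2) → (φ(1),φ(2)) = (0,4) ∈ E(G2) ✓
  (1,4) → (φ(1),φ(4)) = (0,2) ∈ E(G2) ✓
  (1,7) → (φ(1),φ(7)) = (0,6) ∈ E(G2) ✓
  (2,3) → (φ(2),φ(3)) = (4,7) ∈ E(G2) ✓
  (2,4) → (φ(2),φ(4)) = (2,4) ∈ E(G2) ✓
  (3,5) → (φ(3),φ(5)) = (3,7) ∈ E(G2) ✓
  (3,6) → (φ(3),φ(6)) = (5,7) ∈ E(G2) ✓
All 10 edges of G1 map to edges of G2, and |E(G1)| = |E(G2)| = 10, so φ is a bijection on edges as well as vertices. Hence G1 ≅ G2.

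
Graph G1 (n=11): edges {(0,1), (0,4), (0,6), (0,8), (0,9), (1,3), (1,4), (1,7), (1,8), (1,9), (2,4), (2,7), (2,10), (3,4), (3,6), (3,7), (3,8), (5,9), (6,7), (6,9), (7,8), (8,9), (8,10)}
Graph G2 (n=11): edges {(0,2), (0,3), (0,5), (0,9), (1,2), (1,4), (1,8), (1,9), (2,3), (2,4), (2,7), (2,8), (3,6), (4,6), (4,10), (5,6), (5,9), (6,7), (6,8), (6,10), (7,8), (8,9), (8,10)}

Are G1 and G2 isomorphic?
No, not isomorphic

The graphs are NOT isomorphic.

Counting triangles (3-cliques): G1 has 12, G2 has 9.
Triangle count is an isomorphism invariant, so differing triangle counts rule out isomorphism.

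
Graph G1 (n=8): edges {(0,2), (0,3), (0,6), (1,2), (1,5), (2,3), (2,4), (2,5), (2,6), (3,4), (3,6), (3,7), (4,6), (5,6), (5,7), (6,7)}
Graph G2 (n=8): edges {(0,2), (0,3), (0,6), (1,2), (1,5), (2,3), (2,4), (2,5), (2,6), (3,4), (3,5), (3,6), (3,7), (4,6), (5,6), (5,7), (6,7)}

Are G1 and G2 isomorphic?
No, not isomorphic

The graphs are NOT isomorphic.

Counting edges: G1 has 16 edge(s); G2 has 17 edge(s).
Edge count is an isomorphism invariant (a bijection on vertices induces a bijection on edges), so differing edge counts rule out isomorphism.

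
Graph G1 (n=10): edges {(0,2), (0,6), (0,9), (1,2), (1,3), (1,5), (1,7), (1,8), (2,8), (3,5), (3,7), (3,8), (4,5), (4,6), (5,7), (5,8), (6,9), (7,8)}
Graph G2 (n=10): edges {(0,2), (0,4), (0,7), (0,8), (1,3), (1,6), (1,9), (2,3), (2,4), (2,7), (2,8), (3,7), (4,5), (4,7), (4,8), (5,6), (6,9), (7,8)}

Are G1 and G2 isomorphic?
Yes, isomorphic

The graphs are isomorphic.
One valid mapping φ: V(G1) → V(G2): 0→1, 1→7, 2→3, 3→8, 4→5, 5→4, 6→6, 7→0, 8→2, 9→9

Verify φ preserves adjacency — for each edge of G1, its image is an edge of G2:
  (0,2) → (φ(0),φ(2)) = (1,3) ∈ E(G2) ✓
  (0,6) → (φ(0),φ(6)) = (1,6) ∈ E(G2) ✓
  (0,9) → (φ(0),φ(9)) = (1,9) ∈ E(G2) ✓
  (1,2) → (φ(1),φ(2)) = (3,7) ∈ E(G2) ✓
  (1,3) → (φ(1),φ(3)) = (7,8) ∈ E(G2) ✓
  (1,5) → (φ(1),φ(5)) = (4,7) ∈ E(G2) ✓
  (1,7) → (φ(1),φ(7)) = (0,7) ∈ E(G2) ✓
  (1,8) → (φ(1),φ(8)) = (2,7) ∈ E(G2) ✓
  (2,8) → (φ(2),φ(8)) = (2,3) ∈ E(G2) ✓
  (3,5) → (φ(3),φ(5)) = (4,8) ∈ E(G2) ✓
  (3,7) → (φ(3),φ(7)) = (0,8) ∈ E(G2) ✓
  (3,8) → (φ(3),φ(8)) = (2,8) ∈ E(G2) ✓
  (4,5) → (φ(4),φ(5)) = (4,5) ∈ E(G2) ✓
  (4,6) → (φ(4),φ(6)) = (5,6) ∈ E(G2) ✓
  (5,7) → (φ(5),φ(7)) = (0,4) ∈ E(G2) ✓
  (5,8) → (φ(5),φ(8)) = (2,4) ∈ E(G2) ✓
  (6,9) → (φ(6),φ(9)) = (6,9) ∈ E(G2) ✓
  (7,8) → (φ(7),φ(8)) = (0,2) ∈ E(G2) ✓
All 18 edges of G1 map to edges of G2, and |E(G1)| = |E(G2)| = 18, so φ is a bijection on edges as well as vertices. Hence G1 ≅ G2.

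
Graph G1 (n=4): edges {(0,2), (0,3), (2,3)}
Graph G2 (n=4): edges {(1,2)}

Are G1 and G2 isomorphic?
No, not isomorphic

The graphs are NOT isomorphic.

Degrees in G1: deg(0)=2, deg(1)=0, deg(2)=2, deg(3)=2.
Sorted degree sequence of G1: [2, 2, 2, 0].
Degrees in G2: deg(0)=0, deg(1)=1, deg(2)=1, deg(3)=0.
Sorted degree sequence of G2: [1, 1, 0, 0].
The (sorted) degree sequence is an isomorphism invariant, so since G1 and G2 have different degree sequences they cannot be isomorphic.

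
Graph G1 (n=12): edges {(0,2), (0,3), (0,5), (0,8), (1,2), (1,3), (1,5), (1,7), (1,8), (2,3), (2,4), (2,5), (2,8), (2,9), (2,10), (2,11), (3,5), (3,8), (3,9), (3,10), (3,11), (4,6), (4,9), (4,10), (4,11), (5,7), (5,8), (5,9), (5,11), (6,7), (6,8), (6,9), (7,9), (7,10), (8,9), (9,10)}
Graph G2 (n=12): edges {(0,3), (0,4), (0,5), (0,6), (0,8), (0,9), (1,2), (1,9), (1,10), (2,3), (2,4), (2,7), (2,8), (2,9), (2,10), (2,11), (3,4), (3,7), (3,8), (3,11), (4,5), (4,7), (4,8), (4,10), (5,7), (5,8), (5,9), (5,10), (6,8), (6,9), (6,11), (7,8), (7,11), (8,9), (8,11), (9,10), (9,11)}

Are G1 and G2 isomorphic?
No, not isomorphic

The graphs are NOT isomorphic.

Counting triangles (3-cliques): G1 has 38, G2 has 42.
Triangle count is an isomorphism invariant, so differing triangle counts rule out isomorphism.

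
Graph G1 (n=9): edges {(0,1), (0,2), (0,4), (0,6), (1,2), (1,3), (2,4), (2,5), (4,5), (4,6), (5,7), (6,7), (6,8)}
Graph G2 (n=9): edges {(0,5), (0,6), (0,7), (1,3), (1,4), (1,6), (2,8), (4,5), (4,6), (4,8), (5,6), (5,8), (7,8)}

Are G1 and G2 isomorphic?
Yes, isomorphic

The graphs are isomorphic.
One valid mapping φ: V(G1) → V(G2): 0→4, 1→1, 2→6, 3→3, 4→5, 5→0, 6→8, 7→7, 8→2

Verify φ preserves adjacency — for each edge of G1, its image is an edge of G2:
  (0,1) → (φ(0),φ(1)) = (1,4) ∈ E(G2) ✓
  (0,2) → (φ(0),φ(2)) = (4,6) ∈ E(G2) ✓
  (0,4) → (φ(0),φ(4)) = (4,5) ∈ E(G2) ✓
  (0,6) → (φ(0),φ(6)) = (4,8) ∈ E(G2) ✓
  (1,2) → (φ(1),φ(2)) = (1,6) ∈ E(G2) ✓
  (1,3) → (φ(1),φ(3)) = (1,3) ∈ E(G2) ✓
  (2,4) → (φ(2),φ(4)) = (5,6) ∈ E(G2) ✓
  (2,5) → (φ(2),φ(5)) = (0,6) ∈ E(G2) ✓
  (4,5) → (φ(4),φ(5)) = (0,5) ∈ E(G2) ✓
  (4,6) → (φ(4),φ(6)) = (5,8) ∈ E(G2) ✓
  (5,7) → (φ(5),φ(7)) = (0,7) ∈ E(G2) ✓
  (6,7) → (φ(6),φ(7)) = (7,8) ∈ E(G2) ✓
  (6,8) → (φ(6),φ(8)) = (2,8) ∈ E(G2) ✓
All 13 edges of G1 map to edges of G2, and |E(G1)| = |E(G2)| = 13, so φ is a bijection on edges as well as vertices. Hence G1 ≅ G2.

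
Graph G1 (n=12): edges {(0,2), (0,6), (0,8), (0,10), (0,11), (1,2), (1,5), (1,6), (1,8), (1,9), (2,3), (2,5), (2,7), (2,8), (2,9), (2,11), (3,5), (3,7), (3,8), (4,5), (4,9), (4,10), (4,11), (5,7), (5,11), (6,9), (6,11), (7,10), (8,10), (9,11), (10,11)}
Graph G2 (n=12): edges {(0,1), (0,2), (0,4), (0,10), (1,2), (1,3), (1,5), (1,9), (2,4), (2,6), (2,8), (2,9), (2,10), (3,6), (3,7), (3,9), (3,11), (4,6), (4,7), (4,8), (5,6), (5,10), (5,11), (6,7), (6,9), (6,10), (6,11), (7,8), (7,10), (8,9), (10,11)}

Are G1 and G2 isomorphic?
Yes, isomorphic

The graphs are isomorphic.
One valid mapping φ: V(G1) → V(G2): 0→9, 1→7, 2→6, 3→11, 4→0, 5→10, 6→8, 7→5, 8→3, 9→4, 10→1, 11→2

Verify φ preserves adjacency — for each edge of G1, its image is an edge of G2:
  (0,2) → (φ(0),φ(2)) = (6,9) ∈ E(G2) ✓
  (0,6) → (φ(0),φ(6)) = (8,9) ∈ E(G2) ✓
  (0,8) → (φ(0),φ(8)) = (3,9) ∈ E(G2) ✓
  (0,10) → (φ(0),φ(10)) = (1,9) ∈ E(G2) ✓
  (0,11) → (φ(0),φ(11)) = (2,9) ∈ E(G2) ✓
  (1,2) → (φ(1),φ(2)) = (6,7) ∈ E(G2) ✓
  (1,5) → (φ(1),φ(5)) = (7,10) ∈ E(G2) ✓
  (1,6) → (φ(1),φ(6)) = (7,8) ∈ E(G2) ✓
  (1,8) → (φ(1),φ(8)) = (3,7) ∈ E(G2) ✓
  (1,9) → (φ(1),φ(9)) = (4,7) ∈ E(G2) ✓
  (2,3) → (φ(2),φ(3)) = (6,11) ∈ E(G2) ✓
  (2,5) → (φ(2),φ(5)) = (6,10) ∈ E(G2) ✓
  (2,7) → (φ(2),φ(7)) = (5,6) ∈ E(G2) ✓
  (2,8) → (φ(2),φ(8)) = (3,6) ∈ E(G2) ✓
  (2,9) → (φ(2),φ(9)) = (4,6) ∈ E(G2) ✓
  (2,11) → (φ(2),φ(11)) = (2,6) ∈ E(G2) ✓
  (3,5) → (φ(3),φ(5)) = (10,11) ∈ E(G2) ✓
  (3,7) → (φ(3),φ(7)) = (5,11) ∈ E(G2) ✓
  (3,8) → (φ(3),φ(8)) = (3,11) ∈ E(G2) ✓
  (4,5) → (φ(4),φ(5)) = (0,10) ∈ E(G2) ✓
  (4,9) → (φ(4),φ(9)) = (0,4) ∈ E(G2) ✓
  (4,10) → (φ(4),φ(10)) = (0,1) ∈ E(G2) ✓
  (4,11) → (φ(4),φ(11)) = (0,2) ∈ E(G2) ✓
  (5,7) → (φ(5),φ(7)) = (5,10) ∈ E(G2) ✓
  (5,11) → (φ(5),φ(11)) = (2,10) ∈ E(G2) ✓
  (6,9) → (φ(6),φ(9)) = (4,8) ∈ E(G2) ✓
  (6,11) → (φ(6),φ(11)) = (2,8) ∈ E(G2) ✓
  (7,10) → (φ(7),φ(10)) = (1,5) ∈ E(G2) ✓
  (8,10) → (φ(8),φ(10)) = (1,3) ∈ E(G2) ✓
  (9,11) → (φ(9),φ(11)) = (2,4) ∈ E(G2) ✓
  (10,11) → (φ(10),φ(11)) = (1,2) ∈ E(G2) ✓
All 31 edges of G1 map to edges of G2, and |E(G1)| = |E(G2)| = 31, so φ is a bijection on edges as well as vertices. Hence G1 ≅ G2.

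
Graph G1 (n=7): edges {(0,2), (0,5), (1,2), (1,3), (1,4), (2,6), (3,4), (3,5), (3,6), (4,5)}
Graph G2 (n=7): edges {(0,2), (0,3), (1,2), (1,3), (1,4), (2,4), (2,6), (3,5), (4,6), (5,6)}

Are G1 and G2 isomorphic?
Yes, isomorphic

The graphs are isomorphic.
One valid mapping φ: V(G1) → V(G2): 0→5, 1→1, 2→3, 3→2, 4→4, 5→6, 6→0

Verify φ preserves adjacency — for each edge of G1, its image is an edge of G2:
  (0,2) → (φ(0),φ(2)) = (3,5) ∈ E(G2) ✓
  (0,5) → (φ(0),φ(5)) = (5,6) ∈ E(G2) ✓
  (1,2) → (φ(1),φ(2)) = (1,3) ∈ E(G2) ✓
  (1,3) → (φ(1),φ(3)) = (1,2) ∈ E(G2) ✓
  (1,4) → (φ(1),φ(4)) = (1,4) ∈ E(G2) ✓
  (2,6) → (φ(2),φ(6)) = (0,3) ∈ E(G2) ✓
  (3,4) → (φ(3),φ(4)) = (2,4) ∈ E(G2) ✓
  (3,5) → (φ(3),φ(5)) = (2,6) ∈ E(G2) ✓
  (3,6) → (φ(3),φ(6)) = (0,2) ∈ E(G2) ✓
  (4,5) → (φ(4),φ(5)) = (4,6) ∈ E(G2) ✓
All 10 edges of G1 map to edges of G2, and |E(G1)| = |E(G2)| = 10, so φ is a bijection on edges as well as vertices. Hence G1 ≅ G2.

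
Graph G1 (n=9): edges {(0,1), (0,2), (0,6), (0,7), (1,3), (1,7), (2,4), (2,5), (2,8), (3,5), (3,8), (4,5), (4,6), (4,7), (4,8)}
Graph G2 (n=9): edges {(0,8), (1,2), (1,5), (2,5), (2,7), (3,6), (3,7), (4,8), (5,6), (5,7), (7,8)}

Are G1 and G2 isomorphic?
No, not isomorphic

The graphs are NOT isomorphic.

Counting triangles (3-cliques): G1 has 3, G2 has 2.
Triangle count is an isomorphism invariant, so differing triangle counts rule out isomorphism.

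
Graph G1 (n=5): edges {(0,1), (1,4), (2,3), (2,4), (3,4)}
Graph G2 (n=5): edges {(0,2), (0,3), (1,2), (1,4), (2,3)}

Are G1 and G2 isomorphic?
Yes, isomorphic

The graphs are isomorphic.
One valid mapping φ: V(G1) → V(G2): 0→4, 1→1, 2→3, 3→0, 4→2

Verify φ preserves adjacency — for each edge of G1, its image is an edge of G2:
  (0,1) → (φ(0),φ(1)) = (1,4) ∈ E(G2) ✓
  (1,4) → (φ(1),φ(4)) = (1,2) ∈ E(G2) ✓
  (2,3) → (φ(2),φ(3)) = (0,3) ∈ E(G2) ✓
  (2,4) → (φ(2),φ(4)) = (2,3) ∈ E(G2) ✓
  (3,4) → (φ(3),φ(4)) = (0,2) ∈ E(G2) ✓
All 5 edges of G1 map to edges of G2, and |E(G1)| = |E(G2)| = 5, so φ is a bijection on edges as well as vertices. Hence G1 ≅ G2.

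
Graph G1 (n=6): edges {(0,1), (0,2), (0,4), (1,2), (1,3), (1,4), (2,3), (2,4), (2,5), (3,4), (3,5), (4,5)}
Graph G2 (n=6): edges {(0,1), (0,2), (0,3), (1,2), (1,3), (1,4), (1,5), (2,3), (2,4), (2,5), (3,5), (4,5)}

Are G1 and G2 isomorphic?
Yes, isomorphic

The graphs are isomorphic.
One valid mapping φ: V(G1) → V(G2): 0→4, 1→5, 2→1, 3→3, 4→2, 5→0

Verify φ preserves adjacency — for each edge of G1, its image is an edge of G2:
  (0,1) → (φ(0),φ(1)) = (4,5) ∈ E(G2) ✓
  (0,2) → (φ(0),φ(2)) = (1,4) ∈ E(G2) ✓
  (0,4) → (φ(0),φ(4)) = (2,4) ∈ E(G2) ✓
  (1,2) → (φ(1),φ(2)) = (1,5) ∈ E(G2) ✓
  (1,3) → (φ(1),φ(3)) = (3,5) ∈ E(G2) ✓
  (1,4) → (φ(1),φ(4)) = (2,5) ∈ E(G2) ✓
  (2,3) → (φ(2),φ(3)) = (1,3) ∈ E(G2) ✓
  (2,4) → (φ(2),φ(4)) = (1,2) ∈ E(G2) ✓
  (2,5) → (φ(2),φ(5)) = (0,1) ∈ E(G2) ✓
  (3,4) → (φ(3),φ(4)) = (2,3) ∈ E(G2) ✓
  (3,5) → (φ(3),φ(5)) = (0,3) ∈ E(G2) ✓
  (4,5) → (φ(4),φ(5)) = (0,2) ∈ E(G2) ✓
All 12 edges of G1 map to edges of G2, and |E(G1)| = |E(G2)| = 12, so φ is a bijection on edges as well as vertices. Hence G1 ≅ G2.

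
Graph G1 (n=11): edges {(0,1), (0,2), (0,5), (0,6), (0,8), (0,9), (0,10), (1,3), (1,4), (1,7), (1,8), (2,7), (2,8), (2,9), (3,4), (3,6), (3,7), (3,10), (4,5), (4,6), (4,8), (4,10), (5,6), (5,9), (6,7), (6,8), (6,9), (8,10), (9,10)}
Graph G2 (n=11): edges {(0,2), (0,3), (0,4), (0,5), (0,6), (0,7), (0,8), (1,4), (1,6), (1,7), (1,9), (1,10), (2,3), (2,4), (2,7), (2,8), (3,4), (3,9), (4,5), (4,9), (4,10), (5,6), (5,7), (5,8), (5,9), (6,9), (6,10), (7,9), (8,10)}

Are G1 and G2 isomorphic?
Yes, isomorphic

The graphs are isomorphic.
One valid mapping φ: V(G1) → V(G2): 0→0, 1→6, 2→8, 3→1, 4→9, 5→3, 6→4, 7→10, 8→5, 9→2, 10→7

Verify φ preserves adjacency — for each edge of G1, its image is an edge of G2:
  (0,1) → (φ(0),φ(1)) = (0,6) ∈ E(G2) ✓
  (0,2) → (φ(0),φ(2)) = (0,8) ∈ E(G2) ✓
  (0,5) → (φ(0),φ(5)) = (0,3) ∈ E(G2) ✓
  (0,6) → (φ(0),φ(6)) = (0,4) ∈ E(G2) ✓
  (0,8) → (φ(0),φ(8)) = (0,5) ∈ E(G2) ✓
  (0,9) → (φ(0),φ(9)) = (0,2) ∈ E(G2) ✓
  (0,10) → (φ(0),φ(10)) = (0,7) ∈ E(G2) ✓
  (1,3) → (φ(1),φ(3)) = (1,6) ∈ E(G2) ✓
  (1,4) → (φ(1),φ(4)) = (6,9) ∈ E(G2) ✓
  (1,7) → (φ(1),φ(7)) = (6,10) ∈ E(G2) ✓
  (1,8) → (φ(1),φ(8)) = (5,6) ∈ E(G2) ✓
  (2,7) → (φ(2),φ(7)) = (8,10) ∈ E(G2) ✓
  (2,8) → (φ(2),φ(8)) = (5,8) ∈ E(G2) ✓
  (2,9) → (φ(2),φ(9)) = (2,8) ∈ E(G2) ✓
  (3,4) → (φ(3),φ(4)) = (1,9) ∈ E(G2) ✓
  (3,6) → (φ(3),φ(6)) = (1,4) ∈ E(G2) ✓
  (3,7) → (φ(3),φ(7)) = (1,10) ∈ E(G2) ✓
  (3,10) → (φ(3),φ(10)) = (1,7) ∈ E(G2) ✓
  (4,5) → (φ(4),φ(5)) = (3,9) ∈ E(G2) ✓
  (4,6) → (φ(4),φ(6)) = (4,9) ∈ E(G2) ✓
  (4,8) → (φ(4),φ(8)) = (5,9) ∈ E(G2) ✓
  (4,10) → (φ(4),φ(10)) = (7,9) ∈ E(G2) ✓
  (5,6) → (φ(5),φ(6)) = (3,4) ∈ E(G2) ✓
  (5,9) → (φ(5),φ(9)) = (2,3) ∈ E(G2) ✓
  (6,7) → (φ(6),φ(7)) = (4,10) ∈ E(G2) ✓
  (6,8) → (φ(6),φ(8)) = (4,5) ∈ E(G2) ✓
  (6,9) → (φ(6),φ(9)) = (2,4) ∈ E(G2) ✓
  (8,10) → (φ(8),φ(10)) = (5,7) ∈ E(G2) ✓
  (9,10) → (φ(9),φ(10)) = (2,7) ∈ E(G2) ✓
All 29 edges of G1 map to edges of G2, and |E(G1)| = |E(G2)| = 29, so φ is a bijection on edges as well as vertices. Hence G1 ≅ G2.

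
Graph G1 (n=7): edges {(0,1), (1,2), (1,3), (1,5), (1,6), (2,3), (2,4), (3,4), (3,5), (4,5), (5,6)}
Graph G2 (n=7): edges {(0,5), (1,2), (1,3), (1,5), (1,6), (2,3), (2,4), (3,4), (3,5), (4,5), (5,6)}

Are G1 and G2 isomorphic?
Yes, isomorphic

The graphs are isomorphic.
One valid mapping φ: V(G1) → V(G2): 0→0, 1→5, 2→4, 3→3, 4→2, 5→1, 6→6

Verify φ preserves adjacency — for each edge of G1, its image is an edge of G2:
  (0,1) → (φ(0),φ(1)) = (0,5) ∈ E(G2) ✓
  (1,2) → (φ(1),φ(2)) = (4,5) ∈ E(G2) ✓
  (1,3) → (φ(1),φ(3)) = (3,5) ∈ E(G2) ✓
  (1,5) → (φ(1),φ(5)) = (1,5) ∈ E(G2) ✓
  (1,6) → (φ(1),φ(6)) = (5,6) ∈ E(G2) ✓
  (2,3) → (φ(2),φ(3)) = (3,4) ∈ E(G2) ✓
  (2,4) → (φ(2),φ(4)) = (2,4) ∈ E(G2) ✓
  (3,4) → (φ(3),φ(4)) = (2,3) ∈ E(G2) ✓
  (3,5) → (φ(3),φ(5)) = (1,3) ∈ E(G2) ✓
  (4,5) → (φ(4),φ(5)) = (1,2) ∈ E(G2) ✓
  (5,6) → (φ(5),φ(6)) = (1,6) ∈ E(G2) ✓
All 11 edges of G1 map to edges of G2, and |E(G1)| = |E(G2)| = 11, so φ is a bijection on edges as well as vertices. Hence G1 ≅ G2.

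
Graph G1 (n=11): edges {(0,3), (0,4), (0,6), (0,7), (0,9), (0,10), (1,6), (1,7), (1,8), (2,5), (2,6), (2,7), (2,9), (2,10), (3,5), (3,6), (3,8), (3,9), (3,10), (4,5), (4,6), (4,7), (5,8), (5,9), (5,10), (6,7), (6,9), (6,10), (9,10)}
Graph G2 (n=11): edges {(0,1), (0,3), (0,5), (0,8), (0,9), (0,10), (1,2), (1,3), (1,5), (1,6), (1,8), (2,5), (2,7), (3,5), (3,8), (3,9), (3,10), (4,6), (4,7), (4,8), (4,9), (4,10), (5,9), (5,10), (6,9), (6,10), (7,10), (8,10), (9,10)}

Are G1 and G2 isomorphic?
Yes, isomorphic

The graphs are isomorphic.
One valid mapping φ: V(G1) → V(G2): 0→9, 1→7, 2→8, 3→5, 4→6, 5→1, 6→10, 7→4, 8→2, 9→0, 10→3

Verify φ preserves adjacency — for each edge of G1, its image is an edge of G2:
  (0,3) → (φ(0),φ(3)) = (5,9) ∈ E(G2) ✓
  (0,4) → (φ(0),φ(4)) = (6,9) ∈ E(G2) ✓
  (0,6) → (φ(0),φ(6)) = (9,10) ∈ E(G2) ✓
  (0,7) → (φ(0),φ(7)) = (4,9) ∈ E(G2) ✓
  (0,9) → (φ(0),φ(9)) = (0,9) ∈ E(G2) ✓
  (0,10) → (φ(0),φ(10)) = (3,9) ∈ E(G2) ✓
  (1,6) → (φ(1),φ(6)) = (7,10) ∈ E(G2) ✓
  (1,7) → (φ(1),φ(7)) = (4,7) ∈ E(G2) ✓
  (1,8) → (φ(1),φ(8)) = (2,7) ∈ E(G2) ✓
  (2,5) → (φ(2),φ(5)) = (1,8) ∈ E(G2) ✓
  (2,6) → (φ(2),φ(6)) = (8,10) ∈ E(G2) ✓
  (2,7) → (φ(2),φ(7)) = (4,8) ∈ E(G2) ✓
  (2,9) → (φ(2),φ(9)) = (0,8) ∈ E(G2) ✓
  (2,10) → (φ(2),φ(10)) = (3,8) ∈ E(G2) ✓
  (3,5) → (φ(3),φ(5)) = (1,5) ∈ E(G2) ✓
  (3,6) → (φ(3),φ(6)) = (5,10) ∈ E(G2) ✓
  (3,8) → (φ(3),φ(8)) = (2,5) ∈ E(G2) ✓
  (3,9) → (φ(3),φ(9)) = (0,5) ∈ E(G2) ✓
  (3,10) → (φ(3),φ(10)) = (3,5) ∈ E(G2) ✓
  (4,5) → (φ(4),φ(5)) = (1,6) ∈ E(G2) ✓
  (4,6) → (φ(4),φ(6)) = (6,10) ∈ E(G2) ✓
  (4,7) → (φ(4),φ(7)) = (4,6) ∈ E(G2) ✓
  (5,8) → (φ(5),φ(8)) = (1,2) ∈ E(G2) ✓
  (5,9) → (φ(5),φ(9)) = (0,1) ∈ E(G2) ✓
  (5,10) → (φ(5),φ(10)) = (1,3) ∈ E(G2) ✓
  (6,7) → (φ(6),φ(7)) = (4,10) ∈ E(G2) ✓
  (6,9) → (φ(6),φ(9)) = (0,10) ∈ E(G2) ✓
  (6,10) → (φ(6),φ(10)) = (3,10) ∈ E(G2) ✓
  (9,10) → (φ(9),φ(10)) = (0,3) ∈ E(G2) ✓
All 29 edges of G1 map to edges of G2, and |E(G1)| = |E(G2)| = 29, so φ is a bijection on edges as well as vertices. Hence G1 ≅ G2.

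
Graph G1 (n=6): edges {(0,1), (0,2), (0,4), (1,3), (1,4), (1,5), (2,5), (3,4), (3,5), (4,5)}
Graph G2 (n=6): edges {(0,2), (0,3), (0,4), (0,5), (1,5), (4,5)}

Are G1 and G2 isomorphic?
No, not isomorphic

The graphs are NOT isomorphic.

Counting triangles (3-cliques): G1 has 5, G2 has 1.
Triangle count is an isomorphism invariant, so differing triangle counts rule out isomorphism.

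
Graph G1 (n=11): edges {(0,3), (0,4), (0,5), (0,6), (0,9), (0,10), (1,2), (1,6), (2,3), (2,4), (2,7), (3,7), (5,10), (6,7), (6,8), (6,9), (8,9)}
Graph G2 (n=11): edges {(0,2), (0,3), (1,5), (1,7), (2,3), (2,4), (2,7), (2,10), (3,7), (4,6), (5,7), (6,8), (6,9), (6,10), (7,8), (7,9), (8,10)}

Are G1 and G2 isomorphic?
Yes, isomorphic

The graphs are isomorphic.
One valid mapping φ: V(G1) → V(G2): 0→7, 1→4, 2→6, 3→8, 4→9, 5→5, 6→2, 7→10, 8→0, 9→3, 10→1

Verify φ preserves adjacency — for each edge of G1, its image is an edge of G2:
  (0,3) → (φ(0),φ(3)) = (7,8) ∈ E(G2) ✓
  (0,4) → (φ(0),φ(4)) = (7,9) ∈ E(G2) ✓
  (0,5) → (φ(0),φ(5)) = (5,7) ∈ E(G2) ✓
  (0,6) → (φ(0),φ(6)) = (2,7) ∈ E(G2) ✓
  (0,9) → (φ(0),φ(9)) = (3,7) ∈ E(G2) ✓
  (0,10) → (φ(0),φ(10)) = (1,7) ∈ E(G2) ✓
  (1,2) → (φ(1),φ(2)) = (4,6) ∈ E(G2) ✓
  (1,6) → (φ(1),φ(6)) = (2,4) ∈ E(G2) ✓
  (2,3) → (φ(2),φ(3)) = (6,8) ∈ E(G2) ✓
  (2,4) → (φ(2),φ(4)) = (6,9) ∈ E(G2) ✓
  (2,7) → (φ(2),φ(7)) = (6,10) ∈ E(G2) ✓
  (3,7) → (φ(3),φ(7)) = (8,10) ∈ E(G2) ✓
  (5,10) → (φ(5),φ(10)) = (1,5) ∈ E(G2) ✓
  (6,7) → (φ(6),φ(7)) = (2,10) ∈ E(G2) ✓
  (6,8) → (φ(6),φ(8)) = (0,2) ∈ E(G2) ✓
  (6,9) → (φ(6),φ(9)) = (2,3) ∈ E(G2) ✓
  (8,9) → (φ(8),φ(9)) = (0,3) ∈ E(G2) ✓
All 17 edges of G1 map to edges of G2, and |E(G1)| = |E(G2)| = 17, so φ is a bijection on edges as well as vertices. Hence G1 ≅ G2.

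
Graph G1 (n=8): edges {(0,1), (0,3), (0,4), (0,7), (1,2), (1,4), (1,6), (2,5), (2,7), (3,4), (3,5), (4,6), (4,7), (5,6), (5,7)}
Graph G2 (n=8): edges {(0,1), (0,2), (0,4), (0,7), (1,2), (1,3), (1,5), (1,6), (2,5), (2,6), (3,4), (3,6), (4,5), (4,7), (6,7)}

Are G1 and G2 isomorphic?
Yes, isomorphic

The graphs are isomorphic.
One valid mapping φ: V(G1) → V(G2): 0→2, 1→6, 2→7, 3→5, 4→1, 5→4, 6→3, 7→0

Verify φ preserves adjacency — for each edge of G1, its image is an edge of G2:
  (0,1) → (φ(0),φ(1)) = (2,6) ∈ E(G2) ✓
  (0,3) → (φ(0),φ(3)) = (2,5) ∈ E(G2) ✓
  (0,4) → (φ(0),φ(4)) = (1,2) ∈ E(G2) ✓
  (0,7) → (φ(0),φ(7)) = (0,2) ∈ E(G2) ✓
  (1,2) → (φ(1),φ(2)) = (6,7) ∈ E(G2) ✓
  (1,4) → (φ(1),φ(4)) = (1,6) ∈ E(G2) ✓
  (1,6) → (φ(1),φ(6)) = (3,6) ∈ E(G2) ✓
  (2,5) → (φ(2),φ(5)) = (4,7) ∈ E(G2) ✓
  (2,7) → (φ(2),φ(7)) = (0,7) ∈ E(G2) ✓
  (3,4) → (φ(3),φ(4)) = (1,5) ∈ E(G2) ✓
  (3,5) → (φ(3),φ(5)) = (4,5) ∈ E(G2) ✓
  (4,6) → (φ(4),φ(6)) = (1,3) ∈ E(G2) ✓
  (4,7) → (φ(4),φ(7)) = (0,1) ∈ E(G2) ✓
  (5,6) → (φ(5),φ(6)) = (3,4) ∈ E(G2) ✓
  (5,7) → (φ(5),φ(7)) = (0,4) ∈ E(G2) ✓
All 15 edges of G1 map to edges of G2, and |E(G1)| = |E(G2)| = 15, so φ is a bijection on edges as well as vertices. Hence G1 ≅ G2.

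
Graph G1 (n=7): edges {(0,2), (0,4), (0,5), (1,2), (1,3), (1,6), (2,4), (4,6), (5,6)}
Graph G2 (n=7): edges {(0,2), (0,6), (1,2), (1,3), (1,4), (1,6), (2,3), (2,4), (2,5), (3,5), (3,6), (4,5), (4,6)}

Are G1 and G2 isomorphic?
No, not isomorphic

The graphs are NOT isomorphic.

Counting triangles (3-cliques): G1 has 1, G2 has 6.
Triangle count is an isomorphism invariant, so differing triangle counts rule out isomorphism.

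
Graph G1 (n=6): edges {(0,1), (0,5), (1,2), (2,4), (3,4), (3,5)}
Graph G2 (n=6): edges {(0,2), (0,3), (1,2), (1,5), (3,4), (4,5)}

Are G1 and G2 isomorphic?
Yes, isomorphic

The graphs are isomorphic.
One valid mapping φ: V(G1) → V(G2): 0→3, 1→4, 2→5, 3→2, 4→1, 5→0

Verify φ preserves adjacency — for each edge of G1, its image is an edge of G2:
  (0,1) → (φ(0),φ(1)) = (3,4) ∈ E(G2) ✓
  (0,5) → (φ(0),φ(5)) = (0,3) ∈ E(G2) ✓
  (1,2) → (φ(1),φ(2)) = (4,5) ∈ E(G2) ✓
  (2,4) → (φ(2),φ(4)) = (1,5) ∈ E(G2) ✓
  (3,4) → (φ(3),φ(4)) = (1,2) ∈ E(G2) ✓
  (3,5) → (φ(3),φ(5)) = (0,2) ∈ E(G2) ✓
All 6 edges of G1 map to edges of G2, and |E(G1)| = |E(G2)| = 6, so φ is a bijection on edges as well as vertices. Hence G1 ≅ G2.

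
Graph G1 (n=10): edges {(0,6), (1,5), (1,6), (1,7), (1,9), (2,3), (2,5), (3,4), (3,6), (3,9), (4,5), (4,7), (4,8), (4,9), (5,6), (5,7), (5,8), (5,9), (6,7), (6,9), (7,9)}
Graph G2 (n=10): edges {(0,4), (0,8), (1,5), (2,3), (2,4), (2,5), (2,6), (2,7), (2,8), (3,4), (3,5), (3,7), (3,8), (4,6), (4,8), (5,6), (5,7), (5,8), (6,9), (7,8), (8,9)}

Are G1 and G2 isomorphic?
Yes, isomorphic

The graphs are isomorphic.
One valid mapping φ: V(G1) → V(G2): 0→1, 1→7, 2→9, 3→6, 4→4, 5→8, 6→5, 7→3, 8→0, 9→2

Verify φ preserves adjacency — for each edge of G1, its image is an edge of G2:
  (0,6) → (φ(0),φ(6)) = (1,5) ∈ E(G2) ✓
  (1,5) → (φ(1),φ(5)) = (7,8) ∈ E(G2) ✓
  (1,6) → (φ(1),φ(6)) = (5,7) ∈ E(G2) ✓
  (1,7) → (φ(1),φ(7)) = (3,7) ∈ E(G2) ✓
  (1,9) → (φ(1),φ(9)) = (2,7) ∈ E(G2) ✓
  (2,3) → (φ(2),φ(3)) = (6,9) ∈ E(G2) ✓
  (2,5) → (φ(2),φ(5)) = (8,9) ∈ E(G2) ✓
  (3,4) → (φ(3),φ(4)) = (4,6) ∈ E(G2) ✓
  (3,6) → (φ(3),φ(6)) = (5,6) ∈ E(G2) ✓
  (3,9) → (φ(3),φ(9)) = (2,6) ∈ E(G2) ✓
  (4,5) → (φ(4),φ(5)) = (4,8) ∈ E(G2) ✓
  (4,7) → (φ(4),φ(7)) = (3,4) ∈ E(G2) ✓
  (4,8) → (φ(4),φ(8)) = (0,4) ∈ E(G2) ✓
  (4,9) → (φ(4),φ(9)) = (2,4) ∈ E(G2) ✓
  (5,6) → (φ(5),φ(6)) = (5,8) ∈ E(G2) ✓
  (5,7) → (φ(5),φ(7)) = (3,8) ∈ E(G2) ✓
  (5,8) → (φ(5),φ(8)) = (0,8) ∈ E(G2) ✓
  (5,9) → (φ(5),φ(9)) = (2,8) ∈ E(G2) ✓
  (6,7) → (φ(6),φ(7)) = (3,5) ∈ E(G2) ✓
  (6,9) → (φ(6),φ(9)) = (2,5) ∈ E(G2) ✓
  (7,9) → (φ(7),φ(9)) = (2,3) ∈ E(G2) ✓
All 21 edges of G1 map to edges of G2, and |E(G1)| = |E(G2)| = 21, so φ is a bijection on edges as well as vertices. Hence G1 ≅ G2.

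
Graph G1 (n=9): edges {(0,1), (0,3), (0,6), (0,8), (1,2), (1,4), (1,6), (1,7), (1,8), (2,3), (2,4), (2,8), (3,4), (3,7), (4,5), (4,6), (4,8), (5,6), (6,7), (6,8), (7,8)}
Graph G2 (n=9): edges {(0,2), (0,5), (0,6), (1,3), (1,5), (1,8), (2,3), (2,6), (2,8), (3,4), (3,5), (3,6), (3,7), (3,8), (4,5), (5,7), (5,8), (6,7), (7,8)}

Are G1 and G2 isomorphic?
No, not isomorphic

The graphs are NOT isomorphic.

Degrees in G1: deg(0)=4, deg(1)=6, deg(2)=4, deg(3)=4, deg(4)=6, deg(5)=2, deg(6)=6, deg(7)=4, deg(8)=6.
Sorted degree sequence of G1: [6, 6, 6, 6, 4, 4, 4, 4, 2].
Degrees in G2: deg(0)=3, deg(1)=3, deg(2)=4, deg(3)=7, deg(4)=2, deg(5)=6, deg(6)=4, deg(7)=4, deg(8)=5.
Sorted degree sequence of G2: [7, 6, 5, 4, 4, 4, 3, 3, 2].
The (sorted) degree sequence is an isomorphism invariant, so since G1 and G2 have different degree sequences they cannot be isomorphic.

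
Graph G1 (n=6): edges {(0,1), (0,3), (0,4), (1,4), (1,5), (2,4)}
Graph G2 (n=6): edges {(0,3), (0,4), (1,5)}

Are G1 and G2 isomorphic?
No, not isomorphic

The graphs are NOT isomorphic.

Degrees in G1: deg(0)=3, deg(1)=3, deg(2)=1, deg(3)=1, deg(4)=3, deg(5)=1.
Sorted degree sequence of G1: [3, 3, 3, 1, 1, 1].
Degrees in G2: deg(0)=2, deg(1)=1, deg(2)=0, deg(3)=1, deg(4)=1, deg(5)=1.
Sorted degree sequence of G2: [2, 1, 1, 1, 1, 0].
The (sorted) degree sequence is an isomorphism invariant, so since G1 and G2 have different degree sequences they cannot be isomorphic.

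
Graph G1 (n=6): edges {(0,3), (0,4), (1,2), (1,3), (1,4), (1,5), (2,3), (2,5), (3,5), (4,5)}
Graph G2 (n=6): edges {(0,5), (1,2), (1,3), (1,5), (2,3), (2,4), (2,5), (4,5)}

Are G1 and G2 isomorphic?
No, not isomorphic

The graphs are NOT isomorphic.

Degrees in G1: deg(0)=2, deg(1)=4, deg(2)=3, deg(3)=4, deg(4)=3, deg(5)=4.
Sorted degree sequence of G1: [4, 4, 4, 3, 3, 2].
Degrees in G2: deg(0)=1, deg(1)=3, deg(2)=4, deg(3)=2, deg(4)=2, deg(5)=4.
Sorted degree sequence of G2: [4, 4, 3, 2, 2, 1].
The (sorted) degree sequence is an isomorphism invariant, so since G1 and G2 have different degree sequences they cannot be isomorphic.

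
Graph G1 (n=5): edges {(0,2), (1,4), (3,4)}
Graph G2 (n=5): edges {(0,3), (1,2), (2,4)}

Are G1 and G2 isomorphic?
Yes, isomorphic

The graphs are isomorphic.
One valid mapping φ: V(G1) → V(G2): 0→3, 1→1, 2→0, 3→4, 4→2

Verify φ preserves adjacency — for each edge of G1, its image is an edge of G2:
  (0,2) → (φ(0),φ(2)) = (0,3) ∈ E(G2) ✓
  (1,4) → (φ(1),φ(4)) = (1,2) ∈ E(G2) ✓
  (3,4) → (φ(3),φ(4)) = (2,4) ∈ E(G2) ✓
All 3 edges of G1 map to edges of G2, and |E(G1)| = |E(G2)| = 3, so φ is a bijection on edges as well as vertices. Hence G1 ≅ G2.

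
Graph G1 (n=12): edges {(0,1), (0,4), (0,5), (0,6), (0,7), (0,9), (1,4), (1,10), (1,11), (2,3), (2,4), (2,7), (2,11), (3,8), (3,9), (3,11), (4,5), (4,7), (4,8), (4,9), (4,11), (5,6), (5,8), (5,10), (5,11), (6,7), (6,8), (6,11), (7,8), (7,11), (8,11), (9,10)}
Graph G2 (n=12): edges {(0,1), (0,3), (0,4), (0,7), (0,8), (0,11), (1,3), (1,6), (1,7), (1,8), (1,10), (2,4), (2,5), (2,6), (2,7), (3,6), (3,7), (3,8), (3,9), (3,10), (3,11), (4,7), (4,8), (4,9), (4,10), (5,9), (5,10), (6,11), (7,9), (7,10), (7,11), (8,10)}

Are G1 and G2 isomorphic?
Yes, isomorphic

The graphs are isomorphic.
One valid mapping φ: V(G1) → V(G2): 0→4, 1→9, 2→11, 3→6, 4→7, 5→10, 6→8, 7→0, 8→1, 9→2, 10→5, 11→3

Verify φ preserves adjacency — for each edge of G1, its image is an edge of G2:
  (0,1) → (φ(0),φ(1)) = (4,9) ∈ E(G2) ✓
  (0,4) → (φ(0),φ(4)) = (4,7) ∈ E(G2) ✓
  (0,5) → (φ(0),φ(5)) = (4,10) ∈ E(G2) ✓
  (0,6) → (φ(0),φ(6)) = (4,8) ∈ E(G2) ✓
  (0,7) → (φ(0),φ(7)) = (0,4) ∈ E(G2) ✓
  (0,9) → (φ(0),φ(9)) = (2,4) ∈ E(G2) ✓
  (1,4) → (φ(1),φ(4)) = (7,9) ∈ E(G2) ✓
  (1,10) → (φ(1),φ(10)) = (5,9) ∈ E(G2) ✓
  (1,11) → (φ(1),φ(11)) = (3,9) ∈ E(G2) ✓
  (2,3) → (φ(2),φ(3)) = (6,11) ∈ E(G2) ✓
  (2,4) → (φ(2),φ(4)) = (7,11) ∈ E(G2) ✓
  (2,7) → (φ(2),φ(7)) = (0,11) ∈ E(G2) ✓
  (2,11) → (φ(2),φ(11)) = (3,11) ∈ E(G2) ✓
  (3,8) → (φ(3),φ(8)) = (1,6) ∈ E(G2) ✓
  (3,9) → (φ(3),φ(9)) = (2,6) ∈ E(G2) ✓
  (3,11) → (φ(3),φ(11)) = (3,6) ∈ E(G2) ✓
  (4,5) → (φ(4),φ(5)) = (7,10) ∈ E(G2) ✓
  (4,7) → (φ(4),φ(7)) = (0,7) ∈ E(G2) ✓
  (4,8) → (φ(4),φ(8)) = (1,7) ∈ E(G2) ✓
  (4,9) → (φ(4),φ(9)) = (2,7) ∈ E(G2) ✓
  (4,11) → (φ(4),φ(11)) = (3,7) ∈ E(G2) ✓
  (5,6) → (φ(5),φ(6)) = (8,10) ∈ E(G2) ✓
  (5,8) → (φ(5),φ(8)) = (1,10) ∈ E(G2) ✓
  (5,10) → (φ(5),φ(10)) = (5,10) ∈ E(G2) ✓
  (5,11) → (φ(5),φ(11)) = (3,10) ∈ E(G2) ✓
  (6,7) → (φ(6),φ(7)) = (0,8) ∈ E(G2) ✓
  (6,8) → (φ(6),φ(8)) = (1,8) ∈ E(G2) ✓
  (6,11) → (φ(6),φ(11)) = (3,8) ∈ E(G2) ✓
  (7,8) → (φ(7),φ(8)) = (0,1) ∈ E(G2) ✓
  (7,11) → (φ(7),φ(11)) = (0,3) ∈ E(G2) ✓
  (8,11) → (φ(8),φ(11)) = (1,3) ∈ E(G2) ✓
  (9,10) → (φ(9),φ(10)) = (2,5) ∈ E(G2) ✓
All 32 edges of G1 map to edges of G2, and |E(G1)| = |E(G2)| = 32, so φ is a bijection on edges as well as vertices. Hence G1 ≅ G2.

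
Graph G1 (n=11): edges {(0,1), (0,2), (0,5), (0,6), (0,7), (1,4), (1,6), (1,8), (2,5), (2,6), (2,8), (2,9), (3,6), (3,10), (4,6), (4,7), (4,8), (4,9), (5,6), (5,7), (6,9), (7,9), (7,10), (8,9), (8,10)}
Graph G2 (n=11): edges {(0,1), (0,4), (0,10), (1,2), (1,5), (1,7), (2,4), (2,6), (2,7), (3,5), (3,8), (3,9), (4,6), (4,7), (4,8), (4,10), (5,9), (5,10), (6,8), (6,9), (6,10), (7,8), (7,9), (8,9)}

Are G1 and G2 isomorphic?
No, not isomorphic

The graphs are NOT isomorphic.

Degrees in G1: deg(0)=5, deg(1)=4, deg(2)=5, deg(3)=2, deg(4)=5, deg(5)=4, deg(6)=7, deg(7)=5, deg(8)=5, deg(9)=5, deg(10)=3.
Sorted degree sequence of G1: [7, 5, 5, 5, 5, 5, 5, 4, 4, 3, 2].
Degrees in G2: deg(0)=3, deg(1)=4, deg(2)=4, deg(3)=3, deg(4)=6, deg(5)=4, deg(6)=5, deg(7)=5, deg(8)=5, deg(9)=5, deg(10)=4.
Sorted degree sequence of G2: [6, 5, 5, 5, 5, 4, 4, 4, 4, 3, 3].
The (sorted) degree sequence is an isomorphism invariant, so since G1 and G2 have different degree sequences they cannot be isomorphic.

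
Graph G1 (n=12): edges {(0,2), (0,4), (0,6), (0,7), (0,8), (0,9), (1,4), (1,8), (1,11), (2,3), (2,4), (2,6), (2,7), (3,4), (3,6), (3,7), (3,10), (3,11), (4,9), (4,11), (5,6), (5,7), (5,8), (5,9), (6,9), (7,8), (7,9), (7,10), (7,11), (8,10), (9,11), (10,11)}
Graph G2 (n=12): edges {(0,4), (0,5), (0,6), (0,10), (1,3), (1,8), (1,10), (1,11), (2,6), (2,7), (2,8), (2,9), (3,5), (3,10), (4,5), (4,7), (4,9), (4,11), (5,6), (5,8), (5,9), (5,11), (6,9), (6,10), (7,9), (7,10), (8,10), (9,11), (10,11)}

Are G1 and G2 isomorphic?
No, not isomorphic

The graphs are NOT isomorphic.

Counting triangles (3-cliques): G1 has 22, G2 has 14.
Triangle count is an isomorphism invariant, so differing triangle counts rule out isomorphism.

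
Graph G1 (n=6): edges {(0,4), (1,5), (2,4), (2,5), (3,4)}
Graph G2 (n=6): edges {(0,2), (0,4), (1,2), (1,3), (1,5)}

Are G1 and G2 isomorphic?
Yes, isomorphic

The graphs are isomorphic.
One valid mapping φ: V(G1) → V(G2): 0→5, 1→4, 2→2, 3→3, 4→1, 5→0

Verify φ preserves adjacency — for each edge of G1, its image is an edge of G2:
  (0,4) → (φ(0),φ(4)) = (1,5) ∈ E(G2) ✓
  (1,5) → (φ(1),φ(5)) = (0,4) ∈ E(G2) ✓
  (2,4) → (φ(2),φ(4)) = (1,2) ∈ E(G2) ✓
  (2,5) → (φ(2),φ(5)) = (0,2) ∈ E(G2) ✓
  (3,4) → (φ(3),φ(4)) = (1,3) ∈ E(G2) ✓
All 5 edges of G1 map to edges of G2, and |E(G1)| = |E(G2)| = 5, so φ is a bijection on edges as well as vertices. Hence G1 ≅ G2.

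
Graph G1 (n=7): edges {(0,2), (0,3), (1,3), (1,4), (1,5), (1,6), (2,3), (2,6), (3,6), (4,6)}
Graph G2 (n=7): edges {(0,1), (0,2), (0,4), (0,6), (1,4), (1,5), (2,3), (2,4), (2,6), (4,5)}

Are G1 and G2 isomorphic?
Yes, isomorphic

The graphs are isomorphic.
One valid mapping φ: V(G1) → V(G2): 0→5, 1→2, 2→1, 3→4, 4→6, 5→3, 6→0

Verify φ preserves adjacency — for each edge of G1, its image is an edge of G2:
  (0,2) → (φ(0),φ(2)) = (1,5) ∈ E(G2) ✓
  (0,3) → (φ(0),φ(3)) = (4,5) ∈ E(G2) ✓
  (1,3) → (φ(1),φ(3)) = (2,4) ∈ E(G2) ✓
  (1,4) → (φ(1),φ(4)) = (2,6) ∈ E(G2) ✓
  (1,5) → (φ(1),φ(5)) = (2,3) ∈ E(G2) ✓
  (1,6) → (φ(1),φ(6)) = (0,2) ∈ E(G2) ✓
  (2,3) → (φ(2),φ(3)) = (1,4) ∈ E(G2) ✓
  (2,6) → (φ(2),φ(6)) = (0,1) ∈ E(G2) ✓
  (3,6) → (φ(3),φ(6)) = (0,4) ∈ E(G2) ✓
  (4,6) → (φ(4),φ(6)) = (0,6) ∈ E(G2) ✓
All 10 edges of G1 map to edges of G2, and |E(G1)| = |E(G2)| = 10, so φ is a bijection on edges as well as vertices. Hence G1 ≅ G2.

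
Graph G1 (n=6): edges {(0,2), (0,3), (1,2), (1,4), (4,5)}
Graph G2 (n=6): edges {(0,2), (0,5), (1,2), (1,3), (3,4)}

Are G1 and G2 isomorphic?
Yes, isomorphic

The graphs are isomorphic.
One valid mapping φ: V(G1) → V(G2): 0→0, 1→1, 2→2, 3→5, 4→3, 5→4

Verify φ preserves adjacency — for each edge of G1, its image is an edge of G2:
  (0,2) → (φ(0),φ(2)) = (0,2) ∈ E(G2) ✓
  (0,3) → (φ(0),φ(3)) = (0,5) ∈ E(G2) ✓
  (1,2) → (φ(1),φ(2)) = (1,2) ∈ E(G2) ✓
  (1,4) → (φ(1),φ(4)) = (1,3) ∈ E(G2) ✓
  (4,5) → (φ(4),φ(5)) = (3,4) ∈ E(G2) ✓
All 5 edges of G1 map to edges of G2, and |E(G1)| = |E(G2)| = 5, so φ is a bijection on edges as well as vertices. Hence G1 ≅ G2.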